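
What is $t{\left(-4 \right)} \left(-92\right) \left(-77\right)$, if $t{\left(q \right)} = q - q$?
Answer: $0$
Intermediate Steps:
$t{\left(q \right)} = 0$
$t{\left(-4 \right)} \left(-92\right) \left(-77\right) = 0 \left(-92\right) \left(-77\right) = 0 \left(-77\right) = 0$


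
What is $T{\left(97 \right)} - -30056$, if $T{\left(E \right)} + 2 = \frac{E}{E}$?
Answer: $30055$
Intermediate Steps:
$T{\left(E \right)} = -1$ ($T{\left(E \right)} = -2 + \frac{E}{E} = -2 + 1 = -1$)
$T{\left(97 \right)} - -30056 = -1 - -30056 = -1 + 30056 = 30055$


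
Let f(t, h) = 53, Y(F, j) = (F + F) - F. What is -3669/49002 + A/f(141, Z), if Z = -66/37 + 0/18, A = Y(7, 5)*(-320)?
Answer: -36652979/865702 ≈ -42.339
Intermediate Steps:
Y(F, j) = F (Y(F, j) = 2*F - F = F)
A = -2240 (A = 7*(-320) = -2240)
Z = -66/37 (Z = -66*1/37 + 0*(1/18) = -66/37 + 0 = -66/37 ≈ -1.7838)
-3669/49002 + A/f(141, Z) = -3669/49002 - 2240/53 = -3669*1/49002 - 2240*1/53 = -1223/16334 - 2240/53 = -36652979/865702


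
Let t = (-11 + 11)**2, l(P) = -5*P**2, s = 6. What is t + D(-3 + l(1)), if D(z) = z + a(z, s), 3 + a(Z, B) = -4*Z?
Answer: 21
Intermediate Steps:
a(Z, B) = -3 - 4*Z
D(z) = -3 - 3*z (D(z) = z + (-3 - 4*z) = -3 - 3*z)
t = 0 (t = 0**2 = 0)
t + D(-3 + l(1)) = 0 + (-3 - 3*(-3 - 5*1**2)) = 0 + (-3 - 3*(-3 - 5*1)) = 0 + (-3 - 3*(-3 - 5)) = 0 + (-3 - 3*(-8)) = 0 + (-3 + 24) = 0 + 21 = 21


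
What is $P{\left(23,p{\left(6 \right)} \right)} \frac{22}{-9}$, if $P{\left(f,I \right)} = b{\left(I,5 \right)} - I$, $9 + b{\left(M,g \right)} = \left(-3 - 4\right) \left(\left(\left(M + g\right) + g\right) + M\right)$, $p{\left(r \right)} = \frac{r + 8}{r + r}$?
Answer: $\frac{2123}{9} \approx 235.89$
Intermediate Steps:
$p{\left(r \right)} = \frac{8 + r}{2 r}$
$b{\left(M,g \right)} = -9 - 14 M - 14 g$ ($b{\left(M,g \right)} = -9 + \left(-3 - 4\right) \left(\left(\left(M + g\right) + g\right) + M\right) = -9 - 7 \left(\left(M + 2 g\right) + M\right) = -9 - 7 \left(2 M + 2 g\right) = -9 - \left(14 M + 14 g\right) = -9 - 14 M - 14 g$)
$P{\left(f,I \right)} = -79 - 15 I$ ($P{\left(f,I \right)} = \left(-9 - 14 I - 70\right) - I = \left(-79 - 14 I\right) - I = -79 - 15 I$)
$P{\left(23,p{\left(6 \right)} \right)} \frac{22}{-9} = \left(-79 - 15 \frac{8 + 6}{2 \cdot 6}\right) \frac{22}{-9} = \left(-79 - 15 \cdot \frac{1}{2} \cdot \frac{1}{6} \cdot 14\right) 22 \left(- \frac{1}{9}\right) = \left(-79 - \frac{35}{2}\right) \left(- \frac{22}{9}\right) = \left(- \frac{193}{2}\right) \left(- \frac{22}{9}\right) = \frac{2123}{9}$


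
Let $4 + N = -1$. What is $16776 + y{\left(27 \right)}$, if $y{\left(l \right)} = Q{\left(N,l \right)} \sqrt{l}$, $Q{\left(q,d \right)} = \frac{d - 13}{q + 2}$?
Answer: $16776 - 14 \sqrt{3} \approx 16752.0$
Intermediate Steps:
$N = -5$ ($N = -4 - 1 = -5$)
$Q{\left(q,d \right)} = \frac{-13 + d}{2 + q}$
$y{\left(l \right)} = \sqrt{l} \left(\frac{13}{3} - \frac{l}{3}\right)$ ($y{\left(l \right)} = \frac{-13 + l}{2 - 5} \sqrt{l} = \frac{-13 + l}{-3} \sqrt{l} = - \frac{-13 + l}{3} \sqrt{l} = \left(\frac{13}{3} - \frac{l}{3}\right) \sqrt{l} = \sqrt{l} \left(\frac{13}{3} - \frac{l}{3}\right)$)
$16776 + y{\left(27 \right)} = 16776 + \frac{\sqrt{27} \left(13 - 27\right)}{3} = 16776 + \frac{3 \sqrt{3} \left(13 - 27\right)}{3} = 16776 + \frac{1}{3} \cdot 3 \sqrt{3} \left(-14\right) = 16776 - 14 \sqrt{3}$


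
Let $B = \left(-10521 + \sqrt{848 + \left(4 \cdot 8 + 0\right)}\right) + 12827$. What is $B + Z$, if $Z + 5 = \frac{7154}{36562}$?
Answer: $\frac{42068158}{18281} + 4 \sqrt{55} \approx 2330.9$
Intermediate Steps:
$B = 2306 + 4 \sqrt{55}$ ($B = \left(-10521 + \sqrt{848 + \left(32 + 0\right)}\right) + 12827 = \left(-10521 + \sqrt{848 + 32}\right) + 12827 = \left(-10521 + \sqrt{880}\right) + 12827 = \left(-10521 + 4 \sqrt{55}\right) + 12827 = 2306 + 4 \sqrt{55} \approx 2335.7$)
$Z = - \frac{87828}{18281}$ ($Z = -5 + \frac{7154}{36562} = -5 + 7154 \cdot \frac{1}{36562} = -5 + \frac{3577}{18281} = - \frac{87828}{18281} \approx -4.8043$)
$B + Z = \left(2306 + 4 \sqrt{55}\right) - \frac{87828}{18281} = \frac{42068158}{18281} + 4 \sqrt{55}$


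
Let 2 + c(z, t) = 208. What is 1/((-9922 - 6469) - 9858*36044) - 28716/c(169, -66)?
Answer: -13584375970351/97450252468 ≈ -139.40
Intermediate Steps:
c(z, t) = 206 (c(z, t) = -2 + 208 = 206)
1/((-9922 - 6469) - 9858*36044) - 28716/c(169, -66) = 1/((-9922 - 6469) - 9858*36044) - 28716/206 = (1/36044)/(-16391 - 9858) - 28716*1/206 = (1/36044)/(-26249) - 14358/103 = -1/26249*1/36044 - 14358/103 = -1/946118956 - 14358/103 = -13584375970351/97450252468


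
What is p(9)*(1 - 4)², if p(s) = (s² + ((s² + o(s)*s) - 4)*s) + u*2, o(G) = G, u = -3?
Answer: 13473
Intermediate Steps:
p(s) = -6 + s² + s*(-4 + 2*s²) (p(s) = (s² + ((s² + s*s) - 4)*s) - 3*2 = (s² + ((s² + s²) - 4)*s) - 6 = (s² + (2*s² - 4)*s) - 6 = (s² + (-4 + 2*s²)*s) - 6 = (s² + s*(-4 + 2*s²)) - 6 = -6 + s² + s*(-4 + 2*s²))
p(9)*(1 - 4)² = (-6 + 9² - 4*9 + 2*9³)*(1 - 4)² = (-6 + 81 - 36 + 2*729)*(-3)² = (-6 + 81 - 36 + 1458)*9 = 1497*9 = 13473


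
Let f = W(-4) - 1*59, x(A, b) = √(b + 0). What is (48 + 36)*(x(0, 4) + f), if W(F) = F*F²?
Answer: -10164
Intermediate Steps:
x(A, b) = √b
W(F) = F³
f = -123 (f = (-4)³ - 1*59 = -64 - 59 = -123)
(48 + 36)*(x(0, 4) + f) = (48 + 36)*(√4 - 123) = 84*(2 - 123) = 84*(-121) = -10164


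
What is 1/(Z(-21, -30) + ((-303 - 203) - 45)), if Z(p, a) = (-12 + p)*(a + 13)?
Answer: 1/10 ≈ 0.10000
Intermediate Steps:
Z(p, a) = (-12 + p)*(13 + a)
1/(Z(-21, -30) + ((-303 - 203) - 45)) = 1/((-156 - 12*(-30) + 13*(-21) - 30*(-21)) + ((-303 - 203) - 45)) = 1/((-156 + 360 - 273 + 630) + (-506 - 45)) = 1/(561 - 551) = 1/10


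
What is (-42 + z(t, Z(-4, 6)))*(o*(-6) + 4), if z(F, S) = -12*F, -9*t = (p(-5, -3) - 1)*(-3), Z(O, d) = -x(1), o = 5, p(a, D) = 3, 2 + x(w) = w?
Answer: 1300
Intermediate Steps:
x(w) = -2 + w
Z(O, d) = 1 (Z(O, d) = -(-2 + 1) = -1*(-1) = 1)
t = ⅔ (t = -(3 - 1)*(-3)/9 = -2*(-3)/9 = -⅑*(-6) = ⅔ ≈ 0.66667)
(-42 + z(t, Z(-4, 6)))*(o*(-6) + 4) = (-42 - 12*⅔)*(5*(-6) + 4) = (-42 - 8)*(-30 + 4) = -50*(-26) = 1300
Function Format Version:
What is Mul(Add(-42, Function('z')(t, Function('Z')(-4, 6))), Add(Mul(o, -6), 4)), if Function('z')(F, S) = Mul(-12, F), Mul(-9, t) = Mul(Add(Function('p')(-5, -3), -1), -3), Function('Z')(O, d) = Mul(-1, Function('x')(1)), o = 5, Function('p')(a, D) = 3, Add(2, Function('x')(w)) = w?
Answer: 1300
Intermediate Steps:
Function('x')(w) = Add(-2, w)
Function('Z')(O, d) = 1 (Function('Z')(O, d) = Mul(-1, Add(-2, 1)) = Mul(-1, -1) = 1)
t = Rational(2, 3) (t = Mul(Rational(-1, 9), Mul(Add(3, -1), -3)) = Mul(Rational(-1, 9), Mul(2, -3)) = Mul(Rational(-1, 9), -6) = Rational(2, 3) ≈ 0.66667)
Mul(Add(-42, Function('z')(t, Function('Z')(-4, 6))), Add(Mul(o, -6), 4)) = Mul(Add(-42, Mul(-12, Rational(2, 3))), Add(Mul(5, -6), 4)) = Mul(Add(-42, -8), Add(-30, 4)) = Mul(-50, -26) = 1300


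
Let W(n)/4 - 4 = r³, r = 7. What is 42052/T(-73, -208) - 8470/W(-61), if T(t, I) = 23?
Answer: 29086683/15962 ≈ 1822.2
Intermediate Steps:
W(n) = 1388 (W(n) = 16 + 4*7³ = 16 + 4*343 = 16 + 1372 = 1388)
42052/T(-73, -208) - 8470/W(-61) = 42052/23 - 8470/1388 = 42052*(1/23) - 8470*1/1388 = 42052/23 - 4235/694 = 29086683/15962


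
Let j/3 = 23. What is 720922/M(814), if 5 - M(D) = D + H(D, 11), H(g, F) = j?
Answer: -360461/439 ≈ -821.10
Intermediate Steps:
j = 69 (j = 3*23 = 69)
H(g, F) = 69
M(D) = -64 - D (M(D) = 5 - (D + 69) = 5 - (69 + D) = 5 + (-69 - D) = -64 - D)
720922/M(814) = 720922/(-64 - 1*814) = 720922/(-64 - 814) = 720922/(-878) = 720922*(-1/878) = -360461/439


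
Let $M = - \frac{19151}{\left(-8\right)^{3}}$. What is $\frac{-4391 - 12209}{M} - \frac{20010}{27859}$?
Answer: $- \frac{237162424310}{533527709} \approx -444.52$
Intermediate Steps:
$M = \frac{19151}{512}$ ($M = - \frac{19151}{-512} = \left(-19151\right) \left(- \frac{1}{512}\right) = \frac{19151}{512} \approx 37.404$)
$\frac{-4391 - 12209}{M} - \frac{20010}{27859} = \frac{-4391 - 12209}{\frac{19151}{512}} - \frac{20010}{27859} = \left(-4391 - 12209\right) \frac{512}{19151} - \frac{20010}{27859} = \left(-16600\right) \frac{512}{19151} - \frac{20010}{27859} = - \frac{8499200}{19151} - \frac{20010}{27859} = - \frac{237162424310}{533527709}$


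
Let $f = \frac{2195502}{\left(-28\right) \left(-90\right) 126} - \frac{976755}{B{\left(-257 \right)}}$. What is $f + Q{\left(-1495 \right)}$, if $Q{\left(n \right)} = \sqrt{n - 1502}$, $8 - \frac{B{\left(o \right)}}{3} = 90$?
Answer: $\frac{8629981697}{2169720} + 9 i \sqrt{37} \approx 3977.5 + 54.745 i$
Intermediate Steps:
$B{\left(o \right)} = -246$ ($B{\left(o \right)} = 24 - 270 = -246$)
$Q{\left(n \right)} = \sqrt{-1502 + n}$
$f = \frac{8629981697}{2169720}$ ($f = \frac{2195502}{\left(-28\right) \left(-90\right) 126} - \frac{976755}{-246} = \frac{2195502}{2520 \cdot 126} - - \frac{325585}{82} = \frac{2195502}{317520} + \frac{325585}{82} = 2195502 \cdot \frac{1}{317520} + \frac{325585}{82} = \frac{365917}{52920} + \frac{325585}{82} = \frac{8629981697}{2169720} \approx 3977.5$)
$f + Q{\left(-1495 \right)} = \frac{8629981697}{2169720} + \sqrt{-1502 - 1495} = \frac{8629981697}{2169720} + \sqrt{-2997} = \frac{8629981697}{2169720} + 9 i \sqrt{37}$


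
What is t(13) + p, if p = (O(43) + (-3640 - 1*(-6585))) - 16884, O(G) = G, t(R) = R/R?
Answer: -13895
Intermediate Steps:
t(R) = 1
p = -13896 (p = (43 + (-3640 - 1*(-6585))) - 16884 = (43 + (-3640 + 6585)) - 16884 = (43 + 2945) - 16884 = 2988 - 16884 = -13896)
t(13) + p = 1 - 13896 = -13895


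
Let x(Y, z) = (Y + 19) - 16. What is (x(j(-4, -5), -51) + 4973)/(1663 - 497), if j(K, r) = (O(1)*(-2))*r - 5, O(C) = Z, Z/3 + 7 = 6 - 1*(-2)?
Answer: 5001/1166 ≈ 4.2890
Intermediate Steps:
Z = 3 (Z = -21 + 3*(6 - 1*(-2)) = -21 + 3*(6 + 2) = -21 + 3*8 = -21 + 24 = 3)
O(C) = 3
j(K, r) = -5 - 6*r (j(K, r) = (3*(-2))*r - 5 = -6*r - 5 = -5 - 6*r)
x(Y, z) = 3 + Y (x(Y, z) = (19 + Y) - 16 = 3 + Y)
(x(j(-4, -5), -51) + 4973)/(1663 - 497) = ((3 + (-5 - 6*(-5))) + 4973)/(1663 - 497) = ((3 + (-5 + 30)) + 4973)/1166 = ((3 + 25) + 4973)*(1/1166) = (28 + 4973)*(1/1166) = 5001*(1/1166) = 5001/1166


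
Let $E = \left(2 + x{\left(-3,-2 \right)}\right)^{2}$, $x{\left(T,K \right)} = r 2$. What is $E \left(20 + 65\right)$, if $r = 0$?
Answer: $340$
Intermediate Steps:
$x{\left(T,K \right)} = 0$ ($x{\left(T,K \right)} = 0 \cdot 2 = 0$)
$E = 4$ ($E = \left(2 + 0\right)^{2} = 2^{2} = 4$)
$E \left(20 + 65\right) = 4 \left(20 + 65\right) = 4 \cdot 85 = 340$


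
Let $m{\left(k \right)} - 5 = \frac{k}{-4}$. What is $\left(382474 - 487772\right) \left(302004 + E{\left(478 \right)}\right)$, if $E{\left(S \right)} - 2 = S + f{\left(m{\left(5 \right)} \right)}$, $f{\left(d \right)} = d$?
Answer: $- \frac{63702710199}{2} \approx -3.1851 \cdot 10^{10}$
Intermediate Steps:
$m{\left(k \right)} = 5 - \frac{k}{4}$ ($m{\left(k \right)} = 5 + \frac{k}{-4} = 5 + k \left(- \frac{1}{4}\right) = 5 - \frac{k}{4}$)
$E{\left(S \right)} = \frac{23}{4} + S$ ($E{\left(S \right)} = 2 + \left(S + \left(5 - \frac{5}{4}\right)\right) = 2 + \left(S + \frac{15}{4}\right) = 2 + \left(\frac{15}{4} + S\right) = \frac{23}{4} + S$)
$\left(382474 - 487772\right) \left(302004 + E{\left(478 \right)}\right) = \left(382474 - 487772\right) \left(302004 + \left(\frac{23}{4} + 478\right)\right) = - 105298 \left(302004 + \frac{1935}{4}\right) = \left(-105298\right) \frac{1209951}{4} = - \frac{63702710199}{2}$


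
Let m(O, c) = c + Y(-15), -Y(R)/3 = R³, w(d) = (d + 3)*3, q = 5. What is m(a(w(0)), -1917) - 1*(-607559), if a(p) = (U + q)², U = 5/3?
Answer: 615767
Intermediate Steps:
w(d) = 9 + 3*d (w(d) = (3 + d)*3 = 9 + 3*d)
U = 5/3 (U = 5*(⅓) = 5/3 ≈ 1.6667)
Y(R) = -3*R³
a(p) = 400/9 (a(p) = (5/3 + 5)² = (20/3)² = 400/9)
m(O, c) = 10125 + c (m(O, c) = c - 3*(-15)³ = c - 3*(-3375) = c + 10125 = 10125 + c)
m(a(w(0)), -1917) - 1*(-607559) = (10125 - 1917) - 1*(-607559) = 8208 + 607559 = 615767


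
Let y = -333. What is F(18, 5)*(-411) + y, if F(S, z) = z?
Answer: -2388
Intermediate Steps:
F(18, 5)*(-411) + y = 5*(-411) - 333 = -2055 - 333 = -2388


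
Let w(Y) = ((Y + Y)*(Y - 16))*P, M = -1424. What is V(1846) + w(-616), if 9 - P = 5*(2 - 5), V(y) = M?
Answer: 18685552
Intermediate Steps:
V(y) = -1424
P = 24 (P = 9 - 5*(2 - 5) = 9 - 5*(-3) = 9 - 1*(-15) = 9 + 15 = 24)
w(Y) = 48*Y*(-16 + Y) (w(Y) = ((Y + Y)*(Y - 16))*24 = ((2*Y)*(-16 + Y))*24 = (2*Y*(-16 + Y))*24 = 48*Y*(-16 + Y))
V(1846) + w(-616) = -1424 + 48*(-616)*(-16 - 616) = -1424 + 48*(-616)*(-632) = -1424 + 18686976 = 18685552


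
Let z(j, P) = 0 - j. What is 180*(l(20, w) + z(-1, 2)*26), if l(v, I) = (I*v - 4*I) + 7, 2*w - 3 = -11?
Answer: -5580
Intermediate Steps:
w = -4 (w = 3/2 + (½)*(-11) = 3/2 - 11/2 = -4)
l(v, I) = 7 - 4*I + I*v (l(v, I) = (-4*I + I*v) + 7 = 7 - 4*I + I*v)
z(j, P) = -j
180*(l(20, w) + z(-1, 2)*26) = 180*((7 - 4*(-4) - 4*20) - 1*(-1)*26) = 180*((7 + 16 - 80) + 1*26) = 180*(-57 + 26) = 180*(-31) = -5580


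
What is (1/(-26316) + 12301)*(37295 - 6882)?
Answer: 579122762735/1548 ≈ 3.7411e+8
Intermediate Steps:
(1/(-26316) + 12301)*(37295 - 6882) = (-1/26316 + 12301)*30413 = (323713115/26316)*30413 = 579122762735/1548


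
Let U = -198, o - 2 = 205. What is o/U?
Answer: -23/22 ≈ -1.0455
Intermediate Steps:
o = 207 (o = 2 + 205 = 207)
o/U = 207/(-198) = 207*(-1/198) = -23/22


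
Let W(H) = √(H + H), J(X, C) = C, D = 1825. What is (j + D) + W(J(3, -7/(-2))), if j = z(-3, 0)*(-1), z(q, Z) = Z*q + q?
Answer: 1828 + √7 ≈ 1830.6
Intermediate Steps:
z(q, Z) = q + Z*q
j = 3 (j = -3*(1 + 0)*(-1) = -3*1*(-1) = -3*(-1) = 3)
W(H) = √2*√H (W(H) = √(2*H) = √2*√H)
(j + D) + W(J(3, -7/(-2))) = (3 + 1825) + √2*√(-7/(-2)) = 1828 + √2*√(-7*(-½)) = 1828 + √2*√(7/2) = 1828 + √2*(√14/2) = 1828 + √7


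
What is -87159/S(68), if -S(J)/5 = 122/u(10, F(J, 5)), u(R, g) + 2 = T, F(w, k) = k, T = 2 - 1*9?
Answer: -784431/610 ≈ -1286.0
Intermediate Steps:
T = -7 (T = 2 - 9 = -7)
u(R, g) = -9 (u(R, g) = -2 - 7 = -9)
S(J) = 610/9 (S(J) = -610/(-9) = -610*(-1)/9 = -5*(-122/9) = 610/9)
-87159/S(68) = -87159/610/9 = -87159*9/610 = -784431/610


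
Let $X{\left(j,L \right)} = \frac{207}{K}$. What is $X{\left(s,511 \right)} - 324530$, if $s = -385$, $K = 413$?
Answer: $- \frac{134030683}{413} \approx -3.2453 \cdot 10^{5}$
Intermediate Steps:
$X{\left(j,L \right)} = \frac{207}{413}$
$X{\left(s,511 \right)} - 324530 = \frac{207}{413} - 324530 = - \frac{134030683}{413}$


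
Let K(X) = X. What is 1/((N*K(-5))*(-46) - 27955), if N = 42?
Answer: -1/18295 ≈ -5.4660e-5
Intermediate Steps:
1/((N*K(-5))*(-46) - 27955) = 1/((42*(-5))*(-46) - 27955) = 1/(-210*(-46) - 27955) = 1/(9660 - 27955) = 1/(-18295) = -1/18295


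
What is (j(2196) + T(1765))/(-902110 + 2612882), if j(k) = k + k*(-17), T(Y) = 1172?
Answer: -1213/61099 ≈ -0.019853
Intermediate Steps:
j(k) = -16*k (j(k) = k - 17*k = -16*k)
(j(2196) + T(1765))/(-902110 + 2612882) = (-16*2196 + 1172)/(-902110 + 2612882) = (-35136 + 1172)/1710772 = -33964*1/1710772 = -1213/61099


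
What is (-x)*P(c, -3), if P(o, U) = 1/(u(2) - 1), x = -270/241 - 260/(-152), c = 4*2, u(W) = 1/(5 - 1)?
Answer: 10810/13737 ≈ 0.78693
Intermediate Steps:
u(W) = ¼ (u(W) = 1/4 = ¼)
c = 8
x = 5405/9158 (x = -270*1/241 - 260*(-1/152) = -270/241 + 65/38 = 5405/9158 ≈ 0.59019)
P(o, U) = -4/3 (P(o, U) = 1/(¼ - 1) = 1/(-¾) = -4/3)
(-x)*P(c, -3) = -1*5405/9158*(-4/3) = -5405/9158*(-4/3) = 10810/13737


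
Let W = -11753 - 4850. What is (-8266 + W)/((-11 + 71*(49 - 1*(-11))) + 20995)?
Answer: -24869/25244 ≈ -0.98514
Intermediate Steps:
W = -16603
(-8266 + W)/((-11 + 71*(49 - 1*(-11))) + 20995) = (-8266 - 16603)/((-11 + 71*(49 - 1*(-11))) + 20995) = -24869/((-11 + 71*(49 + 11)) + 20995) = -24869/((-11 + 71*60) + 20995) = -24869/((-11 + 4260) + 20995) = -24869/(4249 + 20995) = -24869/25244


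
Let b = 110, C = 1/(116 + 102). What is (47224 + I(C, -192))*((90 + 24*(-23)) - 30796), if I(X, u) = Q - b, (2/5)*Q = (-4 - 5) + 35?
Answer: -1474721182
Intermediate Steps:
C = 1/218 ≈ 0.0045872
Q = 65 (Q = 5*((-4 - 5) + 35)/2 = 5*(-9 + 35)/2 = (5/2)*26 = 65)
I(X, u) = -45 (I(X, u) = 65 - 1*110 = 65 - 110 = -45)
(47224 + I(C, -192))*((90 + 24*(-23)) - 30796) = (47224 - 45)*((90 + 24*(-23)) - 30796) = 47179*((90 - 552) - 30796) = 47179*(-462 - 30796) = 47179*(-31258) = -1474721182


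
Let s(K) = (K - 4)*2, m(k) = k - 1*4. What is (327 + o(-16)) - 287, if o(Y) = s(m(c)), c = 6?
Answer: 36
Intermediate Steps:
m(k) = -4 + k (m(k) = k - 4 = -4 + k)
s(K) = -8 + 2*K (s(K) = (-4 + K)*2 = -8 + 2*K)
o(Y) = -4 (o(Y) = -8 + 2*(-4 + 6) = -8 + 2*2 = -8 + 4 = -4)
(327 + o(-16)) - 287 = (327 - 4) - 287 = 323 - 287 = 36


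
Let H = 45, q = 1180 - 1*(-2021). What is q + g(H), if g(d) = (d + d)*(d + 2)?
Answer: 7431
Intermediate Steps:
q = 3201 (q = 1180 + 2021 = 3201)
g(d) = 2*d*(2 + d) (g(d) = (2*d)*(2 + d) = 2*d*(2 + d))
q + g(H) = 3201 + 2*45*(2 + 45) = 3201 + 2*45*47 = 3201 + 4230 = 7431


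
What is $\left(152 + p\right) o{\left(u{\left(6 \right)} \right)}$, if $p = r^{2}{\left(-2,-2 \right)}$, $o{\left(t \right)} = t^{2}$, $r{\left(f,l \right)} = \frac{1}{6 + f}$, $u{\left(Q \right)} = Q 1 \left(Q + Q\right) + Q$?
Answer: $\frac{3700593}{4} \approx 9.2515 \cdot 10^{5}$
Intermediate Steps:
$u{\left(Q \right)} = Q + 2 Q^{2}$ ($u{\left(Q \right)} = Q 1 \cdot 2 Q + Q = Q 2 Q + Q = 2 Q^{2} + Q = Q + 2 Q^{2}$)
$p = \frac{1}{16}$ ($p = \left(\frac{1}{6 - 2}\right)^{2} = \left(\frac{1}{4}\right)^{2} = \frac{1}{16} \approx 0.0625$)
$\left(152 + p\right) o{\left(u{\left(6 \right)} \right)} = \left(152 + \frac{1}{16}\right) \left(6 \left(1 + 2 \cdot 6\right)\right)^{2} = \frac{2433 \left(6 \left(1 + 12\right)\right)^{2}}{16} = \frac{2433 \left(6 \cdot 13\right)^{2}}{16} = \frac{2433 \cdot 78^{2}}{16} = \frac{2433}{16} \cdot 6084 = \frac{3700593}{4}$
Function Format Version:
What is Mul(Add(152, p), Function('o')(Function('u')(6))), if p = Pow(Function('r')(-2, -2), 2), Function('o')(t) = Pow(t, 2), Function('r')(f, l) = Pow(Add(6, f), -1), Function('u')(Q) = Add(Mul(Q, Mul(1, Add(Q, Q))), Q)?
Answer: Rational(3700593, 4) ≈ 9.2515e+5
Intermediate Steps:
Function('u')(Q) = Add(Q, Mul(2, Pow(Q, 2))) (Function('u')(Q) = Add(Mul(Q, Mul(1, Mul(2, Q))), Q) = Add(Mul(Q, Mul(2, Q)), Q) = Add(Mul(2, Pow(Q, 2)), Q) = Add(Q, Mul(2, Pow(Q, 2))))
p = Rational(1, 16) (p = Pow(Pow(Add(6, -2), -1), 2) = Pow(Pow(4, -1), 2) = Pow(Rational(1, 4), 2) = Rational(1, 16) ≈ 0.062500)
Mul(Add(152, p), Function('o')(Function('u')(6))) = Mul(Add(152, Rational(1, 16)), Pow(Mul(6, Add(1, Mul(2, 6))), 2)) = Mul(Rational(2433, 16), Pow(Mul(6, Add(1, 12)), 2)) = Mul(Rational(2433, 16), Pow(Mul(6, 13), 2)) = Mul(Rational(2433, 16), Pow(78, 2)) = Mul(Rational(2433, 16), 6084) = Rational(3700593, 4)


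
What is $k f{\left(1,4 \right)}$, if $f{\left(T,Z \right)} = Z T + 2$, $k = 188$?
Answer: $1128$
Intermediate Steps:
$f{\left(T,Z \right)} = 2 + T Z$ ($f{\left(T,Z \right)} = T Z + 2 = 2 + T Z$)
$k f{\left(1,4 \right)} = 188 \left(2 + 1 \cdot 4\right) = 188 \left(2 + 4\right) = 188 \cdot 6 = 1128$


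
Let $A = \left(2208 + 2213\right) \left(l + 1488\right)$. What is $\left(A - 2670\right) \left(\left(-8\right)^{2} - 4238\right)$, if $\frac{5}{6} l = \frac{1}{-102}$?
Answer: $- \frac{2333001823366}{85} \approx -2.7447 \cdot 10^{10}$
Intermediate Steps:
$l = - \frac{1}{85}$ ($l = \frac{6}{5 \left(-102\right)} = \frac{6}{5} \left(- \frac{1}{102}\right) = - \frac{1}{85} \approx -0.011765$)
$A = \frac{559163659}{85}$ ($A = \left(2208 + 2213\right) \left(- \frac{1}{85} + 1488\right) = 4421 \cdot \frac{126479}{85} = \frac{559163659}{85} \approx 6.5784 \cdot 10^{6}$)
$\left(A - 2670\right) \left(\left(-8\right)^{2} - 4238\right) = \left(\frac{559163659}{85} - 2670\right) \left(\left(-8\right)^{2} - 4238\right) = \frac{558936709 \left(64 - 4238\right)}{85} = \frac{558936709}{85} \left(-4174\right) = - \frac{2333001823366}{85}$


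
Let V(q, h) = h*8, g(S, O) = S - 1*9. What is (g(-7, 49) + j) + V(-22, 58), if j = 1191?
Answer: 1639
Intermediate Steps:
g(S, O) = -9 + S (g(S, O) = S - 9 = -9 + S)
V(q, h) = 8*h
(g(-7, 49) + j) + V(-22, 58) = ((-9 - 7) + 1191) + 8*58 = (-16 + 1191) + 464 = 1175 + 464 = 1639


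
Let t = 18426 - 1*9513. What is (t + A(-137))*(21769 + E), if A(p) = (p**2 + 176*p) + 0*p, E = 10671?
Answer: 115810800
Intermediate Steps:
t = 8913 (t = 18426 - 9513 = 8913)
A(p) = p**2 + 176*p (A(p) = (p**2 + 176*p) + 0 = p**2 + 176*p)
(t + A(-137))*(21769 + E) = (8913 - 137*(176 - 137))*(21769 + 10671) = (8913 - 137*39)*32440 = (8913 - 5343)*32440 = 3570*32440 = 115810800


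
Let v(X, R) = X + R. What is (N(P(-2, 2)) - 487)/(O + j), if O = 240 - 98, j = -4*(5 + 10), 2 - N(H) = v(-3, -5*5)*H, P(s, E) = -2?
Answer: -541/82 ≈ -6.5976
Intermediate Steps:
v(X, R) = R + X
N(H) = 2 + 28*H (N(H) = 2 - (-5*5 - 3)*H = 2 - (-25 - 3)*H = 2 - (-28)*H = 2 + 28*H)
j = -60 (j = -4*15 = -60)
O = 142
(N(P(-2, 2)) - 487)/(O + j) = ((2 + 28*(-2)) - 487)/(142 - 60) = ((2 - 56) - 487)/82 = (-54 - 487)*(1/82) = -541*1/82 = -541/82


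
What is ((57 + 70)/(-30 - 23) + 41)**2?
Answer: 4186116/2809 ≈ 1490.3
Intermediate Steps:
((57 + 70)/(-30 - 23) + 41)**2 = (127/(-53) + 41)**2 = (127*(-1/53) + 41)**2 = (-127/53 + 41)**2 = (2046/53)**2 = 4186116/2809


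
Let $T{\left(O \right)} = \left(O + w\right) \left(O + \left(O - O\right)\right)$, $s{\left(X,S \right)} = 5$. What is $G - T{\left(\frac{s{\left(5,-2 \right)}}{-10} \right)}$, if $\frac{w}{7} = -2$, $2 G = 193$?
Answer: $\frac{357}{4} \approx 89.25$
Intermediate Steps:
$G = \frac{193}{2}$ ($G = \frac{1}{2} \cdot 193 = \frac{193}{2} \approx 96.5$)
$w = -14$ ($w = 7 \left(-2\right) = -14$)
$T{\left(O \right)} = O \left(-14 + O\right)$ ($T{\left(O \right)} = \left(O - 14\right) \left(O + \left(O - O\right)\right) = \left(-14 + O\right) \left(O + 0\right) = \left(-14 + O\right) O = O \left(-14 + O\right)$)
$G - T{\left(\frac{s{\left(5,-2 \right)}}{-10} \right)} = \frac{193}{2} - \frac{5}{-10} \left(-14 + \frac{5}{-10}\right) = \frac{193}{2} - 5 \left(- \frac{1}{10}\right) \left(-14 + 5 \left(- \frac{1}{10}\right)\right) = \frac{193}{2} - - \frac{-14 - \frac{1}{2}}{2} = \frac{193}{2} - \left(- \frac{1}{2}\right) \left(- \frac{29}{2}\right) = \frac{193}{2} - \frac{29}{4} = \frac{357}{4}$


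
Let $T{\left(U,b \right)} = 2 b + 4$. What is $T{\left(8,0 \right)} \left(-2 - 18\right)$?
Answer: $-80$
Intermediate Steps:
$T{\left(U,b \right)} = 4 + 2 b$
$T{\left(8,0 \right)} \left(-2 - 18\right) = \left(4 + 2 \cdot 0\right) \left(-2 - 18\right) = \left(4 + 0\right) \left(-2 - 18\right) = 4 \left(-20\right) = -80$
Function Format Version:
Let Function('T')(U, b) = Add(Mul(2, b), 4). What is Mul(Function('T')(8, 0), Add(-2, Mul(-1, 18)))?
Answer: -80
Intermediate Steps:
Function('T')(U, b) = Add(4, Mul(2, b))
Mul(Function('T')(8, 0), Add(-2, Mul(-1, 18))) = Mul(Add(4, Mul(2, 0)), Add(-2, Mul(-1, 18))) = Mul(Add(4, 0), Add(-2, -18)) = Mul(4, -20) = -80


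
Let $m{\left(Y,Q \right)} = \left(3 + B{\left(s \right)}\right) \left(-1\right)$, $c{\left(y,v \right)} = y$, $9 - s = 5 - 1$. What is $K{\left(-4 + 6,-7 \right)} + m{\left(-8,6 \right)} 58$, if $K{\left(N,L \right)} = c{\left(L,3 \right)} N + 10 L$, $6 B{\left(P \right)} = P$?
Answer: $- \frac{919}{3} \approx -306.33$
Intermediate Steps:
$s = 5$ ($s = 9 - \left(5 - 1\right) = 9 - 4 = 5$)
$B{\left(P \right)} = \frac{P}{6}$
$m{\left(Y,Q \right)} = - \frac{23}{6}$ ($m{\left(Y,Q \right)} = \left(3 + \frac{1}{6} \cdot 5\right) \left(-1\right) = \left(3 + \frac{5}{6}\right) \left(-1\right) = \frac{23}{6} \left(-1\right) = - \frac{23}{6}$)
$K{\left(N,L \right)} = 10 L + L N$ ($K{\left(N,L \right)} = L N + 10 L = 10 L + L N$)
$K{\left(-4 + 6,-7 \right)} + m{\left(-8,6 \right)} 58 = - 7 \left(10 + \left(-4 + 6\right)\right) - \frac{667}{3} = - 7 \left(10 + 2\right) - \frac{667}{3} = \left(-7\right) 12 - \frac{667}{3} = -84 - \frac{667}{3} = - \frac{919}{3}$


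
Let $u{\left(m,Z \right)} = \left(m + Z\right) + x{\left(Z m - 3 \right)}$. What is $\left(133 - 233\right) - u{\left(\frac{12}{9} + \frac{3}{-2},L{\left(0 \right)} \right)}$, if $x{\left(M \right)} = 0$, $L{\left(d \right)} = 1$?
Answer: $- \frac{605}{6} \approx -100.83$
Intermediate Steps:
$u{\left(m,Z \right)} = Z + m$ ($u{\left(m,Z \right)} = \left(m + Z\right) + 0 = \left(Z + m\right) + 0 = Z + m$)
$\left(133 - 233\right) - u{\left(\frac{12}{9} + \frac{3}{-2},L{\left(0 \right)} \right)} = \left(133 - 233\right) - \left(1 + \left(\frac{12}{9} + \frac{3}{-2}\right)\right) = \left(133 - 233\right) - \left(1 + \left(12 \cdot \frac{1}{9} + 3 \left(- \frac{1}{2}\right)\right)\right) = -100 - \left(1 + \left(\frac{4}{3} - \frac{3}{2}\right)\right) = -100 - \left(1 - \frac{1}{6}\right) = -100 - \frac{5}{6} = - \frac{605}{6}$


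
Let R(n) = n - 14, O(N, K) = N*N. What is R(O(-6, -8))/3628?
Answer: 11/1814 ≈ 0.0060639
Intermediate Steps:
O(N, K) = N²
R(n) = -14 + n
R(O(-6, -8))/3628 = (-14 + (-6)²)/3628 = (-14 + 36)*(1/3628) = 22*(1/3628) = 11/1814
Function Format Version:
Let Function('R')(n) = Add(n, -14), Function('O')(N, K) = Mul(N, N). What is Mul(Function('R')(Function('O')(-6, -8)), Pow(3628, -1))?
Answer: Rational(11, 1814) ≈ 0.0060639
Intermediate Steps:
Function('O')(N, K) = Pow(N, 2)
Function('R')(n) = Add(-14, n)
Mul(Function('R')(Function('O')(-6, -8)), Pow(3628, -1)) = Mul(Add(-14, Pow(-6, 2)), Pow(3628, -1)) = Mul(Add(-14, 36), Rational(1, 3628)) = Mul(22, Rational(1, 3628)) = Rational(11, 1814)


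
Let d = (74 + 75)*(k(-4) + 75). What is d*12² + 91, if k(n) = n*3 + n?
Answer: 1265995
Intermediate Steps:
k(n) = 4*n (k(n) = 3*n + n = 4*n)
d = 8791 (d = (74 + 75)*(4*(-4) + 75) = 149*(-16 + 75) = 149*59 = 8791)
d*12² + 91 = 8791*12² + 91 = 8791*144 + 91 = 1265904 + 91 = 1265995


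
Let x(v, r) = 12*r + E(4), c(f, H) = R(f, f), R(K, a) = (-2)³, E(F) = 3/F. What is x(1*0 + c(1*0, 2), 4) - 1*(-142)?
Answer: 763/4 ≈ 190.75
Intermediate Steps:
R(K, a) = -8
c(f, H) = -8
x(v, r) = ¾ + 12*r (x(v, r) = 12*r + 3/4 = 12*r + 3*(¼) = 12*r + ¾ = ¾ + 12*r)
x(1*0 + c(1*0, 2), 4) - 1*(-142) = (¾ + 12*4) - 1*(-142) = (¾ + 48) + 142 = 195/4 + 142 = 763/4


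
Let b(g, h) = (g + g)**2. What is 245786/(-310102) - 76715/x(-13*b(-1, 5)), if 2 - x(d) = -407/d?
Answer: 618489111601/46980453 ≈ 13165.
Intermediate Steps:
b(g, h) = 4*g**2 (b(g, h) = (2*g)**2 = 4*g**2)
x(d) = 2 + 407/d (x(d) = 2 - (-407)/d = 2 + 407/d)
245786/(-310102) - 76715/x(-13*b(-1, 5)) = 245786/(-310102) - 76715/(2 + 407/((-52*(-1)**2))) = 245786*(-1/310102) - 76715/(2 + 407/((-52))) = -122893/155051 - 76715/(2 + 407/((-13*4))) = -122893/155051 - 76715/(2 + 407/(-52)) = -122893/155051 - 76715/(2 + 407*(-1/52)) = -122893/155051 - 76715/(2 - 407/52) = -122893/155051 - 76715/(-303/52) = -122893/155051 - 76715*(-52/303) = -122893/155051 + 3989180/303 = 618489111601/46980453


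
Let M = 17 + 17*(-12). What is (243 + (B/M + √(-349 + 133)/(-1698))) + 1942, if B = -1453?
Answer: 410048/187 - I*√6/283 ≈ 2192.8 - 0.0086554*I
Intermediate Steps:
M = -187 (M = 17 - 204 = -187)
(243 + (B/M + √(-349 + 133)/(-1698))) + 1942 = (243 + (-1453/(-187) + √(-349 + 133)/(-1698))) + 1942 = (243 + (-1453*(-1/187) + √(-216)*(-1/1698))) + 1942 = (243 + (1453/187 + (6*I*√6)*(-1/1698))) + 1942 = (243 + (1453/187 - I*√6/283)) + 1942 = (46894/187 - I*√6/283) + 1942 = 410048/187 - I*√6/283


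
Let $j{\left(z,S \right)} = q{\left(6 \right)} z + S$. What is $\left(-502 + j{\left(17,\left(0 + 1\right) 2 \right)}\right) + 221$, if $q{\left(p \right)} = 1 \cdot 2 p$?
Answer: $-75$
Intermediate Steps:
$q{\left(p \right)} = 2 p$
$j{\left(z,S \right)} = S + 12 z$ ($j{\left(z,S \right)} = 2 \cdot 6 z + S = 12 z + S = S + 12 z$)
$\left(-502 + j{\left(17,\left(0 + 1\right) 2 \right)}\right) + 221 = \left(-502 + \left(\left(0 + 1\right) 2 + 12 \cdot 17\right)\right) + 221 = \left(-502 + \left(1 \cdot 2 + 204\right)\right) + 221 = \left(-502 + \left(2 + 204\right)\right) + 221 = \left(-502 + 206\right) + 221 = -296 + 221 = -75$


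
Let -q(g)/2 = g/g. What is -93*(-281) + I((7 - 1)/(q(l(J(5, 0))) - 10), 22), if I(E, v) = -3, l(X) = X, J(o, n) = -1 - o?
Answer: 26130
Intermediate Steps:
q(g) = -2 (q(g) = -2*g/g = -2*1 = -2)
-93*(-281) + I((7 - 1)/(q(l(J(5, 0))) - 10), 22) = -93*(-281) - 3 = 26133 - 3 = 26130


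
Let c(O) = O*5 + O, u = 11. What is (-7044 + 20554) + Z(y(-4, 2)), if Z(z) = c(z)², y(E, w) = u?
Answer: 17866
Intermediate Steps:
y(E, w) = 11
c(O) = 6*O (c(O) = 5*O + O = 6*O)
Z(z) = 36*z² (Z(z) = (6*z)² = 36*z²)
(-7044 + 20554) + Z(y(-4, 2)) = (-7044 + 20554) + 36*11² = 13510 + 36*121 = 13510 + 4356 = 17866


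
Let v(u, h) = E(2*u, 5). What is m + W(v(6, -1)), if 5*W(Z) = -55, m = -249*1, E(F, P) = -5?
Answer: -260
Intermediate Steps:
v(u, h) = -5
m = -249
W(Z) = -11 (W(Z) = (⅕)*(-55) = -11)
m + W(v(6, -1)) = -249 - 11 = -260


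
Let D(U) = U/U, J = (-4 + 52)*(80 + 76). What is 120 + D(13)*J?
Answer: 7608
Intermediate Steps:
J = 7488 (J = 48*156 = 7488)
D(U) = 1
120 + D(13)*J = 120 + 1*7488 = 120 + 7488 = 7608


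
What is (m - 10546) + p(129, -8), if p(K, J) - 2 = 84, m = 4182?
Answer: -6278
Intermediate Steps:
p(K, J) = 86 (p(K, J) = 2 + 84 = 86)
(m - 10546) + p(129, -8) = (4182 - 10546) + 86 = -6364 + 86 = -6278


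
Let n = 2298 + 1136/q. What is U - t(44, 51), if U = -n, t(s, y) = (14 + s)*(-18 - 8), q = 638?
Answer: -252578/319 ≈ -791.78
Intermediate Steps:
t(s, y) = -364 - 26*s (t(s, y) = (14 + s)*(-26) = -364 - 26*s)
n = 733630/319 (n = 2298 + 1136/638 = 2298 + 1136*(1/638) = 2298 + 568/319 = 733630/319 ≈ 2299.8)
U = -733630/319 (U = -1*733630/319 = -733630/319 ≈ -2299.8)
U - t(44, 51) = -733630/319 - (-364 - 26*44) = -733630/319 - (-364 - 1144) = -733630/319 - 1*(-1508) = -733630/319 + 1508 = -252578/319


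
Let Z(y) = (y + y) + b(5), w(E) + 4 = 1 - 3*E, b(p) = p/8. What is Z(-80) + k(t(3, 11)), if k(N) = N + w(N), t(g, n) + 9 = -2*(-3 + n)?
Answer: -899/8 ≈ -112.38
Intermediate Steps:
b(p) = p/8 (b(p) = p*(⅛) = p/8)
w(E) = -3 - 3*E (w(E) = -4 + (1 - 3*E) = -3 - 3*E)
t(g, n) = -3 - 2*n (t(g, n) = -9 - 2*(-3 + n) = -9 + (6 - 2*n) = -3 - 2*n)
Z(y) = 5/8 + 2*y (Z(y) = (y + y) + (⅛)*5 = 2*y + 5/8 = 5/8 + 2*y)
k(N) = -3 - 2*N (k(N) = N + (-3 - 3*N) = -3 - 2*N)
Z(-80) + k(t(3, 11)) = (5/8 + 2*(-80)) + (-3 - 2*(-3 - 2*11)) = (5/8 - 160) + (-3 - 2*(-3 - 22)) = -1275/8 + (-3 - 2*(-25)) = -1275/8 + (-3 + 50) = -1275/8 + 47 = -899/8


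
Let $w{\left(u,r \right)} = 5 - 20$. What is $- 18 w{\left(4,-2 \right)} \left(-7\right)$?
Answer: $-1890$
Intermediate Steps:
$w{\left(u,r \right)} = -15$ ($w{\left(u,r \right)} = 5 - 20 = -15$)
$- 18 w{\left(4,-2 \right)} \left(-7\right) = \left(-18\right) \left(-15\right) \left(-7\right) = 270 \left(-7\right) = -1890$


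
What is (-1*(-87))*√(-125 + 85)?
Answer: 174*I*√10 ≈ 550.24*I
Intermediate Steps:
(-1*(-87))*√(-125 + 85) = 87*√(-40) = 87*(2*I*√10) = 174*I*√10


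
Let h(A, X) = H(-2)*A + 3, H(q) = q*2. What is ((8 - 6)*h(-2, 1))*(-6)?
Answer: -132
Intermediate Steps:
H(q) = 2*q
h(A, X) = 3 - 4*A (h(A, X) = (2*(-2))*A + 3 = -4*A + 3 = 3 - 4*A)
((8 - 6)*h(-2, 1))*(-6) = ((8 - 6)*(3 - 4*(-2)))*(-6) = (2*(3 + 8))*(-6) = (2*11)*(-6) = 22*(-6) = -132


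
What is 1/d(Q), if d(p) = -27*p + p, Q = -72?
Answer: 1/1872 ≈ 0.00053419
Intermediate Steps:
d(p) = -26*p
1/d(Q) = 1/(-26*(-72)) = 1/1872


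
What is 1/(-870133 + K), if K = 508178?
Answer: -1/361955 ≈ -2.7628e-6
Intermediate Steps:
1/(-870133 + K) = 1/(-870133 + 508178) = 1/(-361955) = -1/361955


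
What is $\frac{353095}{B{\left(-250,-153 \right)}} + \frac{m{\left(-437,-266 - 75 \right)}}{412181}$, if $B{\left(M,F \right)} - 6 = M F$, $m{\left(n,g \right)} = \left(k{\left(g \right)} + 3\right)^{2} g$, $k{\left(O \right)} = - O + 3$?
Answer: $- \frac{129566545079}{1433490576} \approx -90.385$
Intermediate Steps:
$k{\left(O \right)} = 3 - O$
$m{\left(n,g \right)} = g \left(6 - g\right)^{2}$ ($m{\left(n,g \right)} = \left(\left(3 - g\right) + 3\right)^{2} g = \left(6 - g\right)^{2} g = g \left(6 - g\right)^{2}$)
$B{\left(M,F \right)} = 6 + F M$ ($B{\left(M,F \right)} = 6 + M F = 6 + F M$)
$\frac{353095}{B{\left(-250,-153 \right)}} + \frac{m{\left(-437,-266 - 75 \right)}}{412181} = \frac{353095}{6 - -38250} + \frac{\left(-266 - 75\right) \left(-6 - 341\right)^{2}}{412181} = \frac{353095}{6 + 38250} + \left(-266 - 75\right) \left(-6 - 341\right)^{2} \cdot \frac{1}{412181} = \frac{353095}{38256} + - 341 \left(-6 - 341\right)^{2} \cdot \frac{1}{412181} = 353095 \cdot \frac{1}{38256} + - 341 \left(-347\right)^{2} \cdot \frac{1}{412181} = \frac{353095}{38256} + \left(-341\right) 120409 \cdot \frac{1}{412181} = \frac{353095}{38256} - \frac{3732679}{37471} = - \frac{129566545079}{1433490576}$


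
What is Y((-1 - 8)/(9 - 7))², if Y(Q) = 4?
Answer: 16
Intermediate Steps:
Y((-1 - 8)/(9 - 7))² = 4² = 16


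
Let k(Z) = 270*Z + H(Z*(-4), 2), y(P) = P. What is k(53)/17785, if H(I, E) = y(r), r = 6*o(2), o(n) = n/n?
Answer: 14316/17785 ≈ 0.80495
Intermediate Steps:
o(n) = 1
r = 6 (r = 6*1 = 6)
H(I, E) = 6
k(Z) = 6 + 270*Z (k(Z) = 270*Z + 6 = 6 + 270*Z)
k(53)/17785 = (6 + 270*53)/17785 = (6 + 14310)*(1/17785) = 14316*(1/17785) = 14316/17785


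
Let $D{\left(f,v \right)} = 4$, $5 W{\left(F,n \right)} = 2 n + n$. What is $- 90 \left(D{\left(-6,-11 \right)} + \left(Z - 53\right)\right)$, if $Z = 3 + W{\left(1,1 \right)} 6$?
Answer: $3816$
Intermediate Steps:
$W{\left(F,n \right)} = \frac{3 n}{5}$ ($W{\left(F,n \right)} = \frac{2 n + n}{5} = \frac{3 n}{5}$)
$Z = \frac{33}{5}$ ($Z = 3 + \frac{3}{5} \cdot 1 \cdot 6 = 3 + \frac{3}{5} \cdot 6 = 3 + \frac{18}{5} = \frac{33}{5} \approx 6.6$)
$- 90 \left(D{\left(-6,-11 \right)} + \left(Z - 53\right)\right) = - 90 \left(4 + \left(\frac{33}{5} - 53\right)\right) = - 90 \left(4 - \frac{232}{5}\right) = \left(-90\right) \left(- \frac{212}{5}\right) = 3816$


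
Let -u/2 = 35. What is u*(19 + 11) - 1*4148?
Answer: -6248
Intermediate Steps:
u = -70 (u = -2*35 = -70)
u*(19 + 11) - 1*4148 = -70*(19 + 11) - 1*4148 = -70*30 - 4148 = -2100 - 4148 = -6248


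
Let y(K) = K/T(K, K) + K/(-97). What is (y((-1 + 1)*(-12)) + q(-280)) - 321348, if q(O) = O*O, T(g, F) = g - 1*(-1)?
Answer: -242948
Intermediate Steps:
T(g, F) = 1 + g (T(g, F) = g + 1 = 1 + g)
y(K) = -K/97 + K/(1 + K) (y(K) = K/(1 + K) + K/(-97) = K/(1 + K) + K*(-1/97) = K/(1 + K) - K/97 = -K/97 + K/(1 + K))
q(O) = O²
(y((-1 + 1)*(-12)) + q(-280)) - 321348 = (((-1 + 1)*(-12))*(96 - (-1 + 1)*(-12))/(97*(1 + (-1 + 1)*(-12))) + (-280)²) - 321348 = ((0*(-12))*(96 - 0*(-12))/(97*(1 + 0*(-12))) + 78400) - 321348 = ((1/97)*0*(96 - 1*0)/(1 + 0) + 78400) - 321348 = ((1/97)*0*(96 + 0)/1 + 78400) - 321348 = ((1/97)*0*1*96 + 78400) - 321348 = (0 + 78400) - 321348 = 78400 - 321348 = -242948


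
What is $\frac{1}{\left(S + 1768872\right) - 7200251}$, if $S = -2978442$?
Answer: $- \frac{1}{8409821} \approx -1.1891 \cdot 10^{-7}$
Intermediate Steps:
$\frac{1}{\left(S + 1768872\right) - 7200251} = \frac{1}{\left(-2978442 + 1768872\right) - 7200251} = \frac{1}{-1209570 - 7200251} = \frac{1}{-8409821} = - \frac{1}{8409821}$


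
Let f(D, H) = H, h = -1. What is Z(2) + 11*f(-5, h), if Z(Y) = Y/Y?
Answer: -10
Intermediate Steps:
Z(Y) = 1
Z(2) + 11*f(-5, h) = 1 + 11*(-1) = 1 - 11 = -10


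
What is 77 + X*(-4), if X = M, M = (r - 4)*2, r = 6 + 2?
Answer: 45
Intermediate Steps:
r = 8
M = 8 (M = (8 - 4)*2 = 4*2 = 8)
X = 8
77 + X*(-4) = 77 + 8*(-4) = 77 - 32 = 45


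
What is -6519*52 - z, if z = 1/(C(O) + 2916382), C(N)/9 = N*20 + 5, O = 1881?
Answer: -1103408312917/3255007 ≈ -3.3899e+5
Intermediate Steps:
C(N) = 45 + 180*N (C(N) = 9*(N*20 + 5) = 9*(20*N + 5) = 9*(5 + 20*N) = 45 + 180*N)
z = 1/3255007 (z = 1/((45 + 180*1881) + 2916382) = 1/((45 + 338580) + 2916382) = 1/(338625 + 2916382) = 1/3255007 ≈ 3.0722e-7)
-6519*52 - z = -6519*52 - 1*1/3255007 = -338988 - 1/3255007 = -1103408312917/3255007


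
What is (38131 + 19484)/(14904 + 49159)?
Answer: 57615/64063 ≈ 0.89935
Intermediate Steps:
(38131 + 19484)/(14904 + 49159) = 57615/64063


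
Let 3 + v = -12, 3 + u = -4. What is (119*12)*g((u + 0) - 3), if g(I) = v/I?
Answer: 2142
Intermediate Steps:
u = -7 (u = -3 - 4 = -7)
v = -15 (v = -3 - 12 = -15)
g(I) = -15/I
(119*12)*g((u + 0) - 3) = (119*12)*(-15/((-7 + 0) - 3)) = 1428*(-15/(-7 - 3)) = 1428*(-15/(-10)) = 1428*(-15*(-⅒)) = 1428*(3/2) = 2142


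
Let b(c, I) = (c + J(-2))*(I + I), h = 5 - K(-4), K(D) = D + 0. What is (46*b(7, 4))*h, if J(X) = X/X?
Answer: 26496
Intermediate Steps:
K(D) = D
J(X) = 1
h = 9 (h = 5 - 1*(-4) = 5 + 4 = 9)
b(c, I) = 2*I*(1 + c) (b(c, I) = (c + 1)*(I + I) = (1 + c)*(2*I) = 2*I*(1 + c))
(46*b(7, 4))*h = (46*(2*4*(1 + 7)))*9 = (46*(2*4*8))*9 = (46*64)*9 = 2944*9 = 26496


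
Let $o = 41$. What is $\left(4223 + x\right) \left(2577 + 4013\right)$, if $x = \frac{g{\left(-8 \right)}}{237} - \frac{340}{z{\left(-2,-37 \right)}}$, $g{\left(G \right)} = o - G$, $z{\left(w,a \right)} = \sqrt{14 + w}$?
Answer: $\frac{6595931000}{237} - \frac{1120300 \sqrt{3}}{3} \approx 2.7184 \cdot 10^{7}$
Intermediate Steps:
$g{\left(G \right)} = 41 - G$
$x = \frac{49}{237} - \frac{170 \sqrt{3}}{3}$ ($x = \frac{41 - -8}{237} - \frac{340}{\sqrt{14 - 2}} = \left(41 + 8\right) \frac{1}{237} - \frac{340}{\sqrt{12}} = 49 \cdot \frac{1}{237} - \frac{340}{2 \sqrt{3}} = \frac{49}{237} - 340 \frac{\sqrt{3}}{6} = \frac{49}{237} - \frac{170 \sqrt{3}}{3} \approx -97.943$)
$\left(4223 + x\right) \left(2577 + 4013\right) = \left(4223 + \left(\frac{49}{237} - \frac{170 \sqrt{3}}{3}\right)\right) \left(2577 + 4013\right) = \left(\frac{1000900}{237} - \frac{170 \sqrt{3}}{3}\right) 6590 = \frac{6595931000}{237} - \frac{1120300 \sqrt{3}}{3}$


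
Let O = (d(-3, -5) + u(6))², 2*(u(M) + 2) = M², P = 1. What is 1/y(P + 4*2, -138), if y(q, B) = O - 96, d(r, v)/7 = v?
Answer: 1/265 ≈ 0.0037736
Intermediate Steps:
d(r, v) = 7*v
u(M) = -2 + M²/2
O = 361 (O = (7*(-5) + (-2 + (½)*6²))² = (-35 + (-2 + (½)*36))² = (-35 + (-2 + 18))² = (-35 + 16)² = (-19)² = 361)
y(q, B) = 265 (y(q, B) = 361 - 96 = 265)
1/y(P + 4*2, -138) = 1/265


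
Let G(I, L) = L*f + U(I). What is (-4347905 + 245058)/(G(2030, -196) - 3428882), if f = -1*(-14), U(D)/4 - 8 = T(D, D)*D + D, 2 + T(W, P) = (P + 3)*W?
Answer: -4102847/33507719086 ≈ -0.00012244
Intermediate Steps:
T(W, P) = -2 + W*(3 + P) (T(W, P) = -2 + (P + 3)*W = -2 + (3 + P)*W = -2 + W*(3 + P))
U(D) = 32 + 4*D + 4*D*(-2 + D² + 3*D) (U(D) = 32 + 4*((-2 + 3*D + D*D)*D + D) = 32 + 4*((-2 + 3*D + D²)*D + D) = 32 + 4*((-2 + D² + 3*D)*D + D) = 32 + 4*(D*(-2 + D² + 3*D) + D) = 32 + 4*(D + D*(-2 + D² + 3*D)) = 32 + (4*D + 4*D*(-2 + D² + 3*D)) = 32 + 4*D + 4*D*(-2 + D² + 3*D))
f = 14
G(I, L) = 32 - 4*I + 4*I³ + 12*I² + 14*L (G(I, L) = L*14 + (32 - 4*I + 4*I³ + 12*I²) = 14*L + (32 - 4*I + 4*I³ + 12*I²) = 32 - 4*I + 4*I³ + 12*I² + 14*L)
(-4347905 + 245058)/(G(2030, -196) - 3428882) = (-4347905 + 245058)/((32 - 4*2030 + 4*2030³ + 12*2030² + 14*(-196)) - 3428882) = -4102847/((32 - 8120 + 4*8365427000 + 12*4120900 - 2744) - 3428882) = -4102847/((32 - 8120 + 33461708000 + 49450800 - 2744) - 3428882) = -4102847/(33511147968 - 3428882) = -4102847/33507719086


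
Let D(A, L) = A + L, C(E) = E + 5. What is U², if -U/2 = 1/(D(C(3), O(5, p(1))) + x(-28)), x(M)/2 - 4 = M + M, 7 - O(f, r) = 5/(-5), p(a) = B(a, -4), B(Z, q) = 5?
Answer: 1/1936 ≈ 0.00051653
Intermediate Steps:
p(a) = 5
O(f, r) = 8 (O(f, r) = 7 - 5/(-5) = 7 - 5*(-1)/5 = 7 - 1*(-1) = 7 + 1 = 8)
x(M) = 8 + 4*M (x(M) = 8 + 2*(M + M) = 8 + 2*(2*M) = 8 + 4*M)
C(E) = 5 + E
U = 1/44 (U = -2/(((5 + 3) + 8) + (8 + 4*(-28))) = -2/((8 + 8) + (8 - 112)) = -2/(16 - 104) = -2/(-88) = -2*(-1/88) = 1/44 ≈ 0.022727)
U² = (1/44)² = 1/1936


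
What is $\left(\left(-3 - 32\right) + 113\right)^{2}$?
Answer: $6084$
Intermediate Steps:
$\left(\left(-3 - 32\right) + 113\right)^{2} = \left(-35 + 113\right)^{2} = 78^{2} = 6084$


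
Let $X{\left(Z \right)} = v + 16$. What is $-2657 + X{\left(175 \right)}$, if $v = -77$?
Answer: $-2718$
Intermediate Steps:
$X{\left(Z \right)} = -61$ ($X{\left(Z \right)} = -77 + 16 = -61$)
$-2657 + X{\left(175 \right)} = -2657 - 61 = -2718$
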